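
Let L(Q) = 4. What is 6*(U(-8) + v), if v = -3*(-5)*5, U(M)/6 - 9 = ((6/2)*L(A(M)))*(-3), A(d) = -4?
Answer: -522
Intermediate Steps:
U(M) = -162 (U(M) = 54 + 6*(((6/2)*4)*(-3)) = 54 + 6*(((6*(½))*4)*(-3)) = 54 + 6*((3*4)*(-3)) = 54 + 6*(12*(-3)) = 54 + 6*(-36) = 54 - 216 = -162)
v = 75 (v = 15*5 = 75)
6*(U(-8) + v) = 6*(-162 + 75) = 6*(-87) = -522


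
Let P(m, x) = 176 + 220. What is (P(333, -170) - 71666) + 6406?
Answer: -64864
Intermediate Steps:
P(m, x) = 396
(P(333, -170) - 71666) + 6406 = (396 - 71666) + 6406 = -71270 + 6406 = -64864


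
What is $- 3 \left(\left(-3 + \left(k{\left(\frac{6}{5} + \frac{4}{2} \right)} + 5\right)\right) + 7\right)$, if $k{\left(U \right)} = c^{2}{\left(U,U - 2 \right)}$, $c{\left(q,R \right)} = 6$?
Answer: $-135$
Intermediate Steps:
$k{\left(U \right)} = 36$ ($k{\left(U \right)} = 6^{2} = 36$)
$- 3 \left(\left(-3 + \left(k{\left(\frac{6}{5} + \frac{4}{2} \right)} + 5\right)\right) + 7\right) = - 3 \left(\left(-3 + \left(36 + 5\right)\right) + 7\right) = - 3 \left(\left(-3 + 41\right) + 7\right) = - 3 \left(38 + 7\right) = \left(-3\right) 45 = -135$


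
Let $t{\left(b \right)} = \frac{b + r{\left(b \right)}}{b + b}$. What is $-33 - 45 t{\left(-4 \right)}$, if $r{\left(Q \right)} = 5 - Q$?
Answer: $- \frac{39}{8} \approx -4.875$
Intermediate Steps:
$t{\left(b \right)} = \frac{5}{2 b}$ ($t{\left(b \right)} = \frac{b - \left(-5 + b\right)}{b + b} = \frac{5}{2 b}$)
$-33 - 45 t{\left(-4 \right)} = -33 - 45 \frac{5}{2 \left(-4\right)} = -33 - 45 \cdot \frac{5}{2} \left(- \frac{1}{4}\right) = -33 - - \frac{225}{8} = -33 + \frac{225}{8} = - \frac{39}{8}$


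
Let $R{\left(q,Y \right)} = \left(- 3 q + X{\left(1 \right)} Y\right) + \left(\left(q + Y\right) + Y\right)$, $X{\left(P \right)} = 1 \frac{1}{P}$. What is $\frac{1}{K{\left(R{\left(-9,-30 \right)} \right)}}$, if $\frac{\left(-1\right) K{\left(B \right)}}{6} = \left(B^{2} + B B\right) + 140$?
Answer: $- \frac{1}{63048} \approx -1.5861 \cdot 10^{-5}$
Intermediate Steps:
$X{\left(P \right)} = \frac{1}{P}$
$R{\left(q,Y \right)} = - 2 q + 3 Y$ ($R{\left(q,Y \right)} = \left(- 3 q + \frac{Y}{1}\right) + \left(\left(q + Y\right) + Y\right) = \left(- 3 q + 1 Y\right) + \left(\left(Y + q\right) + Y\right) = \left(- 3 q + Y\right) + \left(q + 2 Y\right) = \left(Y - 3 q\right) + \left(q + 2 Y\right) = - 2 q + 3 Y$)
$K{\left(B \right)} = -840 - 12 B^{2}$ ($K{\left(B \right)} = - 6 \left(\left(B^{2} + B B\right) + 140\right) = - 6 \left(\left(B^{2} + B^{2}\right) + 140\right) = - 6 \left(2 B^{2} + 140\right) = - 6 \left(140 + 2 B^{2}\right) = -840 - 12 B^{2}$)
$\frac{1}{K{\left(R{\left(-9,-30 \right)} \right)}} = \frac{1}{-840 - 12 \left(\left(-2\right) \left(-9\right) + 3 \left(-30\right)\right)^{2}} = \frac{1}{-840 - 12 \left(18 - 90\right)^{2}} = \frac{1}{-840 - 12 \left(-72\right)^{2}} = \frac{1}{-840 - 62208} = \frac{1}{-63048} = - \frac{1}{63048}$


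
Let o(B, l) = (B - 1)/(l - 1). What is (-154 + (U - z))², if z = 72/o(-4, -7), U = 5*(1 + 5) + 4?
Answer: 1382976/25 ≈ 55319.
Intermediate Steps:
o(B, l) = (-1 + B)/(-1 + l)
U = 34 (U = 5*6 + 4 = 30 + 4 = 34)
z = 576/5 (z = 72/(((-1 - 4)/(-1 - 7))) = 72/((-5/(-8))) = 72/((-⅛*(-5))) = 72/(5/8) = 72*(8/5) = 576/5 ≈ 115.20)
(-154 + (U - z))² = (-154 + (34 - 1*576/5))² = (-154 + (34 - 576/5))² = (-154 - 406/5)² = (-1176/5)² = 1382976/25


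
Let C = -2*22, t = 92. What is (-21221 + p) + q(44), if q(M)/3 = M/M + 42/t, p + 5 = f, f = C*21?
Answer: -1018699/46 ≈ -22146.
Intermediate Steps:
C = -44
f = -924 (f = -44*21 = -924)
p = -929 (p = -5 - 924 = -929)
q(M) = 201/46 (q(M) = 3*(M/M + 42/92) = 3*(1 + 42*(1/92)) = 3*(1 + 21/46) = 3*(67/46) = 201/46)
(-21221 + p) + q(44) = (-21221 - 929) + 201/46 = -22150 + 201/46 = -1018699/46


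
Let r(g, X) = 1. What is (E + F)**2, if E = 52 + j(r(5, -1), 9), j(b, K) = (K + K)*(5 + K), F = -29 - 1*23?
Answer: 63504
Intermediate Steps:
F = -52 (F = -29 - 23 = -52)
j(b, K) = 2*K*(5 + K) (j(b, K) = (2*K)*(5 + K) = 2*K*(5 + K))
E = 304 (E = 52 + 2*9*(5 + 9) = 52 + 2*9*14 = 52 + 252 = 304)
(E + F)**2 = (304 - 52)**2 = 252**2 = 63504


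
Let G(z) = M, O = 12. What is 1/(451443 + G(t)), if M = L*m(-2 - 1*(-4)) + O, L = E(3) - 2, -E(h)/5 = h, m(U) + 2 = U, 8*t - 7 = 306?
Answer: 1/451455 ≈ 2.2151e-6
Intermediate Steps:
t = 313/8 (t = 7/8 + (1/8)*306 = 7/8 + 153/4 = 313/8 ≈ 39.125)
m(U) = -2 + U
E(h) = -5*h
L = -17 (L = -5*3 - 2 = -15 - 2 = -17)
M = 12 (M = -17*(-2 + (-2 - 1*(-4))) + 12 = -17*(-2 + (-2 + 4)) + 12 = -17*(-2 + 2) + 12 = -17*0 + 12 = 0 + 12 = 12)
G(z) = 12
1/(451443 + G(t)) = 1/(451443 + 12) = 1/451455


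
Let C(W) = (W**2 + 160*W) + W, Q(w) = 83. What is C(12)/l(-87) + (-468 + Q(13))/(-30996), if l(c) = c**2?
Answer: 1067647/3723948 ≈ 0.28670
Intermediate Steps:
C(W) = W**2 + 161*W
C(12)/l(-87) + (-468 + Q(13))/(-30996) = (12*(161 + 12))/((-87)**2) + (-468 + 83)/(-30996) = (12*173)/7569 - 385*(-1/30996) = 2076*(1/7569) + 55/4428 = 692/2523 + 55/4428 = 1067647/3723948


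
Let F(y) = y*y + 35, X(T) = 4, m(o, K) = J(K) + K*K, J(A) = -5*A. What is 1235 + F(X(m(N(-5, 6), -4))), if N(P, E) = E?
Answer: 1286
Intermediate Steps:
m(o, K) = K² - 5*K (m(o, K) = -5*K + K*K = -5*K + K² = K² - 5*K)
F(y) = 35 + y² (F(y) = y² + 35 = 35 + y²)
1235 + F(X(m(N(-5, 6), -4))) = 1235 + (35 + 4²) = 1235 + (35 + 16) = 1235 + 51 = 1286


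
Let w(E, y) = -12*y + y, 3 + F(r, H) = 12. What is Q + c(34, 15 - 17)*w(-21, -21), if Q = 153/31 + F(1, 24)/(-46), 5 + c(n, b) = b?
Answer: -2299083/1426 ≈ -1612.3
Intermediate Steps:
F(r, H) = 9 (F(r, H) = -3 + 12 = 9)
w(E, y) = -11*y
c(n, b) = -5 + b
Q = 6759/1426 (Q = 153/31 + 9/(-46) = 153*(1/31) + 9*(-1/46) = 153/31 - 9/46 = 6759/1426 ≈ 4.7398)
Q + c(34, 15 - 17)*w(-21, -21) = 6759/1426 + (-5 + (15 - 17))*(-11*(-21)) = 6759/1426 + (-5 - 2)*231 = 6759/1426 - 7*231 = 6759/1426 - 1617 = -2299083/1426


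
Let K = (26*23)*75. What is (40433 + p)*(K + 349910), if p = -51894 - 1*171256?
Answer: -72129362920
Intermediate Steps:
K = 44850 (K = 598*75 = 44850)
p = -223150 (p = -51894 - 171256 = -223150)
(40433 + p)*(K + 349910) = (40433 - 223150)*(44850 + 349910) = -182717*394760 = -72129362920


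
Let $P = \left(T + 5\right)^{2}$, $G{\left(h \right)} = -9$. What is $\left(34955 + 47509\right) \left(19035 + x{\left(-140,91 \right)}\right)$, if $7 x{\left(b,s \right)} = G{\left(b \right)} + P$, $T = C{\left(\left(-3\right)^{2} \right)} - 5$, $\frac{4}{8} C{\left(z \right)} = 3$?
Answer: $\frac{10990142208}{7} \approx 1.57 \cdot 10^{9}$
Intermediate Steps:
$C{\left(z \right)} = 6$ ($C{\left(z \right)} = 2 \cdot 3 = 6$)
$T = 1$ ($T = 6 - 5 = 1$)
$P = 36$ ($P = \left(1 + 5\right)^{2} = 6^{2} = 36$)
$x{\left(b,s \right)} = \frac{27}{7}$ ($x{\left(b,s \right)} = \frac{-9 + 36}{7} = \frac{1}{7} \cdot 27 = \frac{27}{7}$)
$\left(34955 + 47509\right) \left(19035 + x{\left(-140,91 \right)}\right) = \left(34955 + 47509\right) \left(19035 + \frac{27}{7}\right) = 82464 \cdot \frac{133272}{7} = \frac{10990142208}{7}$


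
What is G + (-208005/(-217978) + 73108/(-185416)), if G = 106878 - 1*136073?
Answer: -1505025846681/51551797 ≈ -29194.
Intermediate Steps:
G = -29195 (G = 106878 - 136073 = -29195)
G + (-208005/(-217978) + 73108/(-185416)) = -29195 + (-208005/(-217978) + 73108/(-185416)) = -29195 + (-208005*(-1/217978) + 73108*(-1/185416)) = -29195 + (208005/217978 - 373/946) = -29195 + 28866734/51551797 = -1505025846681/51551797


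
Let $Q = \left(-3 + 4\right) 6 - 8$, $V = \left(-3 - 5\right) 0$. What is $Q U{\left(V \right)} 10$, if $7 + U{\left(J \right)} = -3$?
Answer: $200$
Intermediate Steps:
$V = 0$ ($V = \left(-8\right) 0 = 0$)
$U{\left(J \right)} = -10$ ($U{\left(J \right)} = -7 - 3 = -10$)
$Q = -2$ ($Q = 1 \cdot 6 - 8 = 6 - 8 = -2$)
$Q U{\left(V \right)} 10 = \left(-2\right) \left(-10\right) 10 = 20 \cdot 10 = 200$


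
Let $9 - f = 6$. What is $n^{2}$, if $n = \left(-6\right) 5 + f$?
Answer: $729$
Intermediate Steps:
$f = 3$ ($f = 9 - 6 = 3$)
$n = -27$ ($n = \left(-6\right) 5 + 3 = -30 + 3 = -27$)
$n^{2} = \left(-27\right)^{2} = 729$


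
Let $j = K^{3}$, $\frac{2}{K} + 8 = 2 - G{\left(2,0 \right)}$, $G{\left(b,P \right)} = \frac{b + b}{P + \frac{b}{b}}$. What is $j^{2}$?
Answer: $\frac{1}{15625} \approx 6.4 \cdot 10^{-5}$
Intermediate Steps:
$G{\left(b,P \right)} = \frac{2 b}{1 + P}$ ($G{\left(b,P \right)} = \frac{2 b}{P + 1} = \frac{2 b}{1 + P}$)
$K = - \frac{1}{5}$ ($K = \frac{2}{-8 + \left(2 - 2 \cdot 2 \frac{1}{1 + 0}\right)} = \frac{2}{-8 + \left(2 - 2 \cdot 2 \cdot 1^{-1}\right)} = \frac{2}{-8 + \left(2 - 2 \cdot 2 \cdot 1\right)} = \frac{2}{-8 + \left(2 - 4\right)} = \frac{2}{-8 - 2} = \frac{2}{-10} = 2 \left(- \frac{1}{10}\right) = - \frac{1}{5} \approx -0.2$)
$j = - \frac{1}{125}$ ($j = \left(- \frac{1}{5}\right)^{3} = - \frac{1}{125} \approx -0.008$)
$j^{2} = \left(- \frac{1}{125}\right)^{2} = \frac{1}{15625}$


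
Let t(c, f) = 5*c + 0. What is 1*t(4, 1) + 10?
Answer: 30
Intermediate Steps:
t(c, f) = 5*c
1*t(4, 1) + 10 = 1*(5*4) + 10 = 1*20 + 10 = 20 + 10 = 30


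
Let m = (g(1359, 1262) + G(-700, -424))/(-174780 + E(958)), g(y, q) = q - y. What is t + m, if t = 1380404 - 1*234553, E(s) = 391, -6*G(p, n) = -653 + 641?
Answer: 199823810134/174389 ≈ 1.1459e+6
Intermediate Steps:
G(p, n) = 2 (G(p, n) = -(-653 + 641)/6 = -⅙*(-12) = 2)
m = 95/174389 (m = ((1262 - 1*1359) + 2)/(-174780 + 391) = ((1262 - 1359) + 2)/(-174389) = (-97 + 2)*(-1/174389) = -95*(-1/174389) = 95/174389 ≈ 0.00054476)
t = 1145851 (t = 1380404 - 234553 = 1145851)
t + m = 1145851 + 95/174389 = 199823810134/174389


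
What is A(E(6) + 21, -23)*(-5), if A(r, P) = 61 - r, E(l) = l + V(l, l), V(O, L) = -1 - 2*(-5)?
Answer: -125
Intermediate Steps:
V(O, L) = 9 (V(O, L) = -1 + 10 = 9)
E(l) = 9 + l (E(l) = l + 9 = 9 + l)
A(E(6) + 21, -23)*(-5) = (61 - ((9 + 6) + 21))*(-5) = (61 - (15 + 21))*(-5) = (61 - 1*36)*(-5) = (61 - 36)*(-5) = 25*(-5) = -125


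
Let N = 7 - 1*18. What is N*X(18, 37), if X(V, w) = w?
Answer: -407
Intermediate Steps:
N = -11 (N = 7 - 18 = -11)
N*X(18, 37) = -11*37 = -407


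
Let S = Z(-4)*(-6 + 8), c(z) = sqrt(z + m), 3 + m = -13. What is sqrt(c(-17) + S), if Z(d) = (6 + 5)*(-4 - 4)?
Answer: sqrt(-176 + I*sqrt(33)) ≈ 0.2165 + 13.268*I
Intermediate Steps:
m = -16 (m = -3 - 13 = -16)
Z(d) = -88 (Z(d) = 11*(-8) = -88)
c(z) = sqrt(-16 + z) (c(z) = sqrt(z - 16) = sqrt(-16 + z))
S = -176 (S = -88*(-6 + 8) = -88*2 = -176)
sqrt(c(-17) + S) = sqrt(sqrt(-16 - 17) - 176) = sqrt(sqrt(-33) - 176) = sqrt(I*sqrt(33) - 176) = sqrt(-176 + I*sqrt(33))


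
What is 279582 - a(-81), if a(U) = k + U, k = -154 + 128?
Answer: 279689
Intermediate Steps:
k = -26
a(U) = -26 + U
279582 - a(-81) = 279582 - (-26 - 81) = 279582 - 1*(-107) = 279582 + 107 = 279689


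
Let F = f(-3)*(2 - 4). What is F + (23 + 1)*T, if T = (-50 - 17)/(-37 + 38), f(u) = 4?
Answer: -1616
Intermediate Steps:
F = -8 (F = 4*(2 - 4) = 4*(-2) = -8)
T = -67 (T = -67/1 = -67*1 = -67)
F + (23 + 1)*T = -8 + (23 + 1)*(-67) = -8 + 24*(-67) = -8 - 1608 = -1616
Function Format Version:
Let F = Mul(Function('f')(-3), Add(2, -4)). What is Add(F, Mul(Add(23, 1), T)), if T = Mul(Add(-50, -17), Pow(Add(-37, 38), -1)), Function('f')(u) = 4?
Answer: -1616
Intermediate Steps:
F = -8 (F = Mul(4, Add(2, -4)) = Mul(4, -2) = -8)
T = -67 (T = Mul(-67, Pow(1, -1)) = Mul(-67, 1) = -67)
Add(F, Mul(Add(23, 1), T)) = Add(-8, Mul(Add(23, 1), -67)) = Add(-8, Mul(24, -67)) = Add(-8, -1608) = -1616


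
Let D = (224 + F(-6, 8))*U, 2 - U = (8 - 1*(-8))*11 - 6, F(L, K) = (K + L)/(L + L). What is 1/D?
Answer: -1/37604 ≈ -2.6593e-5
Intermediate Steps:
F(L, K) = (K + L)/(2*L) (F(L, K) = (K + L)/((2*L)) = (K + L)*(1/(2*L)) = (K + L)/(2*L))
U = -168 (U = 2 - ((8 - 1*(-8))*11 - 6) = 2 - ((8 + 8)*11 - 6) = 2 - (16*11 - 6) = 2 - (176 - 6) = 2 - 1*170 = 2 - 170 = -168)
D = -37604 (D = (224 + (½)*(8 - 6)/(-6))*(-168) = (224 + (½)*(-⅙)*2)*(-168) = (224 - ⅙)*(-168) = (1343/6)*(-168) = -37604)
1/D = 1/(-37604) = -1/37604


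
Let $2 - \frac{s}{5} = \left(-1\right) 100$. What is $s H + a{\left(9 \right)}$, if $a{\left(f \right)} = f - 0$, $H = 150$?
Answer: $76509$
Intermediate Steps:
$s = 510$ ($s = 10 - 5 \left(\left(-1\right) 100\right) = 10 - -500 = 10 + 500 = 510$)
$a{\left(f \right)} = f$ ($a{\left(f \right)} = f + 0 = f$)
$s H + a{\left(9 \right)} = 510 \cdot 150 + 9 = 76500 + 9 = 76509$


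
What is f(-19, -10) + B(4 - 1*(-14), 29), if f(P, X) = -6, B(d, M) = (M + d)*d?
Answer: 840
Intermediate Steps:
B(d, M) = d*(M + d)
f(-19, -10) + B(4 - 1*(-14), 29) = -6 + (4 - 1*(-14))*(29 + (4 - 1*(-14))) = -6 + (4 + 14)*(29 + (4 + 14)) = -6 + 18*(29 + 18) = -6 + 18*47 = -6 + 846 = 840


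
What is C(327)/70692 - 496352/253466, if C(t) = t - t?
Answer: -248176/126733 ≈ -1.9583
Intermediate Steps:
C(t) = 0
C(327)/70692 - 496352/253466 = 0/70692 - 496352/253466 = 0*(1/70692) - 496352*1/253466 = 0 - 248176/126733 = -248176/126733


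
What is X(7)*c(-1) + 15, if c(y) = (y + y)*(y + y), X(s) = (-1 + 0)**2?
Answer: 19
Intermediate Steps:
X(s) = 1 (X(s) = (-1)**2 = 1)
c(y) = 4*y**2 (c(y) = (2*y)*(2*y) = 4*y**2)
X(7)*c(-1) + 15 = 1*(4*(-1)**2) + 15 = 1*(4*1) + 15 = 1*4 + 15 = 4 + 15 = 19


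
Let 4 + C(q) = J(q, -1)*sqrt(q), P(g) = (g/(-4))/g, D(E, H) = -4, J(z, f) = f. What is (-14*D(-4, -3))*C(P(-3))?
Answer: -224 - 28*I ≈ -224.0 - 28.0*I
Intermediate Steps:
P(g) = -1/4 (P(g) = (g*(-1/4))/g = (-g/4)/g = -1/4)
C(q) = -4 - sqrt(q)
(-14*D(-4, -3))*C(P(-3)) = (-14*(-4))*(-4 - sqrt(-1/4)) = 56*(-4 - I/2) = -224 - 28*I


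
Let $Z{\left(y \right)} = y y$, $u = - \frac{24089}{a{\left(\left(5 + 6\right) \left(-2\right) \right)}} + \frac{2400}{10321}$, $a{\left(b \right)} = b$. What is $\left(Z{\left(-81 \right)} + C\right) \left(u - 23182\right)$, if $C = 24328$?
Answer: $- \frac{154910679938435}{227062} \approx -6.8224 \cdot 10^{8}$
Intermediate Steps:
$u = \frac{248675369}{227062}$ ($u = - \frac{24089}{\left(5 + 6\right) \left(-2\right)} + \frac{2400}{10321} = - \frac{24089}{11 \left(-2\right)} + 2400 \cdot \frac{1}{10321} = - \frac{24089}{-22} + \frac{2400}{10321} = \left(-24089\right) \left(- \frac{1}{22}\right) + \frac{2400}{10321} = \frac{24089}{22} + \frac{2400}{10321} = \frac{248675369}{227062} \approx 1095.2$)
$Z{\left(y \right)} = y^{2}$
$\left(Z{\left(-81 \right)} + C\right) \left(u - 23182\right) = \left(\left(-81\right)^{2} + 24328\right) \left(\frac{248675369}{227062} - 23182\right) = \left(6561 + 24328\right) \left(- \frac{5015075915}{227062}\right) = 30889 \left(- \frac{5015075915}{227062}\right) = - \frac{154910679938435}{227062}$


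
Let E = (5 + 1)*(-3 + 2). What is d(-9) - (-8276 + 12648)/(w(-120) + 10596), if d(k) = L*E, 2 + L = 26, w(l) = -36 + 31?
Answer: -1529476/10591 ≈ -144.41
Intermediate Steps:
w(l) = -5
L = 24 (L = -2 + 26 = 24)
E = -6 (E = 6*(-1) = -6)
d(k) = -144 (d(k) = 24*(-6) = -144)
d(-9) - (-8276 + 12648)/(w(-120) + 10596) = -144 - (-8276 + 12648)/(-5 + 10596) = -144 - 4372/10591 = -1529476/10591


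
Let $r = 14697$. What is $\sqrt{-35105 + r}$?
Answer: $2 i \sqrt{5102} \approx 142.86 i$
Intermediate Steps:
$\sqrt{-35105 + r} = \sqrt{-35105 + 14697} = \sqrt{-20408} = 2 i \sqrt{5102}$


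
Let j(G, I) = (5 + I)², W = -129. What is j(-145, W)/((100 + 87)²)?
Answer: 15376/34969 ≈ 0.43970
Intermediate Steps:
j(-145, W)/((100 + 87)²) = (5 - 129)²/((100 + 87)²) = (-124)²/(187²) = 15376/34969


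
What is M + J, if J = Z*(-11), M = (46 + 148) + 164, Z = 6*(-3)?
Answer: 556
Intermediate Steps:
Z = -18
M = 358 (M = 194 + 164 = 358)
J = 198 (J = -18*(-11) = 198)
M + J = 358 + 198 = 556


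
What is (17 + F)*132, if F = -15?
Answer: 264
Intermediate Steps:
(17 + F)*132 = (17 - 15)*132 = 2*132 = 264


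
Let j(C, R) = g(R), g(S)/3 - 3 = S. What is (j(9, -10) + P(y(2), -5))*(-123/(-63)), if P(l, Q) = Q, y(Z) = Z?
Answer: -1066/21 ≈ -50.762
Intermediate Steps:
g(S) = 9 + 3*S
j(C, R) = 9 + 3*R
(j(9, -10) + P(y(2), -5))*(-123/(-63)) = ((9 + 3*(-10)) - 5)*(-123/(-63)) = ((9 - 30) - 5)*(-123*(-1/63)) = (-21 - 5)*(41/21) = -26*41/21 = -1066/21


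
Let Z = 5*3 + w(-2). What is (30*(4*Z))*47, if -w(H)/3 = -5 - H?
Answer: 135360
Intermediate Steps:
w(H) = 15 + 3*H (w(H) = -3*(-5 - H) = 15 + 3*H)
Z = 24 (Z = 5*3 + (15 + 3*(-2)) = 15 + (15 - 6) = 15 + 9 = 24)
(30*(4*Z))*47 = (30*(4*24))*47 = (30*96)*47 = 2880*47 = 135360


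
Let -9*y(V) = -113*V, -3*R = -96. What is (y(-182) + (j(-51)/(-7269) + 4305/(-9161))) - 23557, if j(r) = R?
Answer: -5162674777228/199773927 ≈ -25843.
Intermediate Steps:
R = 32 (R = -⅓*(-96) = 32)
j(r) = 32
y(V) = 113*V/9 (y(V) = -(-113)*V/9 = 113*V/9)
(y(-182) + (j(-51)/(-7269) + 4305/(-9161))) - 23557 = ((113/9)*(-182) + (32/(-7269) + 4305/(-9161))) - 23557 = (-20566/9 + (32*(-1/7269) + 4305*(-1/9161))) - 23557 = (-20566/9 + (-32/7269 - 4305/9161)) - 23557 = (-20566/9 - 31586197/66591309) - 23557 = -456600378889/199773927 - 23557 = -5162674777228/199773927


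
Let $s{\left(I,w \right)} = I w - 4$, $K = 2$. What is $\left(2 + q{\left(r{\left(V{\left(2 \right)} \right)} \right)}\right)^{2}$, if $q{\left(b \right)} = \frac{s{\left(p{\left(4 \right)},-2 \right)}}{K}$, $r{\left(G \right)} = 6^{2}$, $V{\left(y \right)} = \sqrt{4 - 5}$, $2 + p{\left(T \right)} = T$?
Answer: $4$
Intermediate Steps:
$p{\left(T \right)} = -2 + T$
$V{\left(y \right)} = i$ ($V{\left(y \right)} = \sqrt{-1} = i$)
$s{\left(I,w \right)} = -4 + I w$
$r{\left(G \right)} = 36$
$q{\left(b \right)} = -4$ ($q{\left(b \right)} = \frac{-4 + \left(-2 + 4\right) \left(-2\right)}{2} = \left(-4 + 2 \left(-2\right)\right) \frac{1}{2} = \left(-4 - 4\right) \frac{1}{2} = \left(-8\right) \frac{1}{2} = -4$)
$\left(2 + q{\left(r{\left(V{\left(2 \right)} \right)} \right)}\right)^{2} = \left(2 - 4\right)^{2} = \left(-2\right)^{2} = 4$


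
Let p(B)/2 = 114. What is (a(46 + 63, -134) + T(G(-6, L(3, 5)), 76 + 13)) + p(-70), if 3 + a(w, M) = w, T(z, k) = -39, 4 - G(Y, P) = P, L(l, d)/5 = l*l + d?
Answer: 295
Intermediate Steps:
L(l, d) = 5*d + 5*l² (L(l, d) = 5*(l*l + d) = 5*(l² + d) = 5*(d + l²) = 5*d + 5*l²)
p(B) = 228 (p(B) = 2*114 = 228)
G(Y, P) = 4 - P
a(w, M) = -3 + w
(a(46 + 63, -134) + T(G(-6, L(3, 5)), 76 + 13)) + p(-70) = ((-3 + (46 + 63)) - 39) + 228 = ((-3 + 109) - 39) + 228 = (106 - 39) + 228 = 67 + 228 = 295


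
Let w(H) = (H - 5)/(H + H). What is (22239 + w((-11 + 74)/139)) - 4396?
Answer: 1123793/63 ≈ 17838.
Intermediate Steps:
w(H) = (-5 + H)/(2*H) (w(H) = (-5 + H)/((2*H)) = (-5 + H)*(1/(2*H)) = (-5 + H)/(2*H))
(22239 + w((-11 + 74)/139)) - 4396 = (22239 + (-5 + (-11 + 74)/139)/(2*(((-11 + 74)/139)))) - 4396 = (22239 + (-5 + 63*(1/139))/(2*((63*(1/139))))) - 4396 = (22239 + (-5 + 63/139)/(2*(63/139))) - 4396 = (22239 + (½)*(139/63)*(-632/139)) - 4396 = (22239 - 316/63) - 4396 = 1400741/63 - 4396 = 1123793/63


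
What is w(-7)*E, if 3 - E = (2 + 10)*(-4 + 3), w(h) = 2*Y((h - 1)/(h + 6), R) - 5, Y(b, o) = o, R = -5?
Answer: -225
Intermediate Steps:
w(h) = -15 (w(h) = 2*(-5) - 5 = -10 - 5 = -15)
E = 15 (E = 3 - (2 + 10)*(-4 + 3) = 3 - 12*(-1) = 3 - 1*(-12) = 3 + 12 = 15)
w(-7)*E = -15*15 = -225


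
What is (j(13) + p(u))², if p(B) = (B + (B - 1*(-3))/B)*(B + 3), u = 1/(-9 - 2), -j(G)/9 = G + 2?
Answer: 763472161/14641 ≈ 52146.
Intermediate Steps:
j(G) = -18 - 9*G (j(G) = -9*(G + 2) = -9*(2 + G) = -18 - 9*G)
u = -1/11 (u = 1/(-11) = -1/11 ≈ -0.090909)
p(B) = (3 + B)*(B + (3 + B)/B) (p(B) = (B + (B + 3)/B)*(3 + B) = (B + (3 + B)/B)*(3 + B) = (3 + B)*(B + (3 + B)/B))
(j(13) + p(u))² = ((-18 - 9*13) + (6 + (-1/11)² + 4*(-1/11) + 9/(-1/11)))² = ((-18 - 117) + (6 + 1/121 - 4/11 + 9*(-11)))² = (-135 + (6 + 1/121 - 4/11 - 99))² = (-135 - 11296/121)² = (-27631/121)² = 763472161/14641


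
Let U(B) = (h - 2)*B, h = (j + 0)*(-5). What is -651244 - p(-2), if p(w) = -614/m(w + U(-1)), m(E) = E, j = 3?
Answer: -9768046/15 ≈ -6.5120e+5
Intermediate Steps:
h = -15 (h = (3 + 0)*(-5) = 3*(-5) = -15)
U(B) = -17*B (U(B) = (-15 - 2)*B = -17*B)
p(w) = -614/(17 + w) (p(w) = -614/(w - 17*(-1)) = -614/(w + 17) = -614/(17 + w))
-651244 - p(-2) = -651244 - (-614)/(17 - 2) = -651244 - (-614)/15 = -651244 - 1*(-614/15) = -651244 + 614/15 = -9768046/15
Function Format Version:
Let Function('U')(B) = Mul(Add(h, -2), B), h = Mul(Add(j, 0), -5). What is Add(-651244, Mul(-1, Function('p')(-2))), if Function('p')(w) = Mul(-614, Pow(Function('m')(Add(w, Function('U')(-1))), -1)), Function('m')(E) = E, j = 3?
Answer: Rational(-9768046, 15) ≈ -6.5120e+5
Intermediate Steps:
h = -15 (h = Mul(Add(3, 0), -5) = Mul(3, -5) = -15)
Function('U')(B) = Mul(-17, B) (Function('U')(B) = Mul(Add(-15, -2), B) = Mul(-17, B))
Function('p')(w) = Mul(-614, Pow(Add(17, w), -1)) (Function('p')(w) = Mul(-614, Pow(Add(w, Mul(-17, -1)), -1)) = Mul(-614, Pow(Add(w, 17), -1)) = Mul(-614, Pow(Add(17, w), -1)))
Add(-651244, Mul(-1, Function('p')(-2))) = Add(-651244, Mul(-1, Mul(-614, Pow(Add(17, -2), -1)))) = Add(-651244, Mul(-1, Mul(-614, Pow(15, -1)))) = Add(-651244, Mul(-1, Mul(-614, Rational(1, 15)))) = Add(-651244, Mul(-1, Rational(-614, 15))) = Add(-651244, Rational(614, 15)) = Rational(-9768046, 15)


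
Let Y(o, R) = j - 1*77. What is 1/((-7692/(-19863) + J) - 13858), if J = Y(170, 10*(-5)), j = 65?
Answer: -6621/91830706 ≈ -7.2100e-5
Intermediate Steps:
Y(o, R) = -12 (Y(o, R) = 65 - 1*77 = 65 - 77 = -12)
J = -12
1/((-7692/(-19863) + J) - 13858) = 1/((-7692/(-19863) - 12) - 13858) = 1/((-7692*(-1/19863) - 12) - 13858) = 1/((2564/6621 - 12) - 13858) = 1/(-76888/6621 - 13858) = 1/(-91830706/6621) = -6621/91830706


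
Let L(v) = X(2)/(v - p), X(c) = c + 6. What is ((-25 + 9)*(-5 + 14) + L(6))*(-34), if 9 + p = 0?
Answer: 73168/15 ≈ 4877.9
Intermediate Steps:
p = -9 (p = -9 + 0 = -9)
X(c) = 6 + c
L(v) = 8/(9 + v) (L(v) = (6 + 2)/(v - 1*(-9)) = 8/(v + 9) = 8/(9 + v))
((-25 + 9)*(-5 + 14) + L(6))*(-34) = ((-25 + 9)*(-5 + 14) + 8/(9 + 6))*(-34) = (-16*9 + 8/15)*(-34) = (-144 + 8*(1/15))*(-34) = (-144 + 8/15)*(-34) = -2152/15*(-34) = 73168/15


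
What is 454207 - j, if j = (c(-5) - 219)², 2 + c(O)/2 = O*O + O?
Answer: 420718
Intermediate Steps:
c(O) = -4 + 2*O + 2*O² (c(O) = -4 + 2*(O*O + O) = -4 + 2*(O² + O) = -4 + 2*(O + O²) = -4 + (2*O + 2*O²) = -4 + 2*O + 2*O²)
j = 33489 (j = ((-4 + 2*(-5) + 2*(-5)²) - 219)² = ((-4 - 10 + 2*25) - 219)² = ((-4 - 10 + 50) - 219)² = (36 - 219)² = (-183)² = 33489)
454207 - j = 454207 - 1*33489 = 454207 - 33489 = 420718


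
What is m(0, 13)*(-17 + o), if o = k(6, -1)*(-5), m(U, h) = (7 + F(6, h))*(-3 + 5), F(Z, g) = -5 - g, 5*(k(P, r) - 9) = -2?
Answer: 1320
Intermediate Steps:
k(P, r) = 43/5 (k(P, r) = 9 + (⅕)*(-2) = 9 - ⅖ = 43/5)
m(U, h) = 4 - 2*h (m(U, h) = (7 + (-5 - h))*(-3 + 5) = (2 - h)*2 = 4 - 2*h)
o = -43 (o = (43/5)*(-5) = -43)
m(0, 13)*(-17 + o) = (4 - 2*13)*(-17 - 43) = (4 - 26)*(-60) = -22*(-60) = 1320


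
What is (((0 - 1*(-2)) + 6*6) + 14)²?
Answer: 2704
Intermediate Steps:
(((0 - 1*(-2)) + 6*6) + 14)² = (((0 + 2) + 36) + 14)² = ((2 + 36) + 14)² = (38 + 14)² = 52² = 2704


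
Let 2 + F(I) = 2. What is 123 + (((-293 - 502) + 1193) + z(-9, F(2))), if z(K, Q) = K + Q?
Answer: 512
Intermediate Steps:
F(I) = 0 (F(I) = -2 + 2 = 0)
123 + (((-293 - 502) + 1193) + z(-9, F(2))) = 123 + (((-293 - 502) + 1193) + (-9 + 0)) = 123 + ((-795 + 1193) - 9) = 123 + (398 - 9) = 123 + 389 = 512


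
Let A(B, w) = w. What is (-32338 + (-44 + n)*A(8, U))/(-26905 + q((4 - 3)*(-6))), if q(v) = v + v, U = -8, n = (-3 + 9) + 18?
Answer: 32178/26917 ≈ 1.1955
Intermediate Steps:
n = 24 (n = 6 + 18 = 24)
q(v) = 2*v
(-32338 + (-44 + n)*A(8, U))/(-26905 + q((4 - 3)*(-6))) = (-32338 + (-44 + 24)*(-8))/(-26905 + 2*((4 - 3)*(-6))) = (-32338 - 20*(-8))/(-26905 + 2*(1*(-6))) = (-32338 + 160)/(-26905 + 2*(-6)) = -32178/(-26905 - 12) = -32178/(-26917) = -32178*(-1/26917) = 32178/26917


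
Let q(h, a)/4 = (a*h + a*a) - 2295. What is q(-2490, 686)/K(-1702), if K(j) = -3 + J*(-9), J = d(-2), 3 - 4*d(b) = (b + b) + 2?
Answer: 19837424/57 ≈ 3.4803e+5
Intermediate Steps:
d(b) = 1/4 - b/2 (d(b) = 3/4 - ((b + b) + 2)/4 = 3/4 - (2*b + 2)/4 = 3/4 - (2 + 2*b)/4 = 3/4 + (-1/2 - b/2) = 1/4 - b/2)
q(h, a) = -9180 + 4*a**2 + 4*a*h (q(h, a) = 4*((a*h + a*a) - 2295) = 4*((a*h + a**2) - 2295) = 4*((a**2 + a*h) - 2295) = 4*(-2295 + a**2 + a*h) = -9180 + 4*a**2 + 4*a*h)
J = 5/4 (J = 1/4 - 1/2*(-2) = 1/4 + 1 = 5/4 ≈ 1.2500)
K(j) = -57/4 (K(j) = -3 + (5/4)*(-9) = -3 - 45/4 = -57/4)
q(-2490, 686)/K(-1702) = (-9180 + 4*686**2 + 4*686*(-2490))/(-57/4) = (-9180 + 4*470596 - 6832560)*(-4/57) = (-9180 + 1882384 - 6832560)*(-4/57) = -4959356*(-4/57) = 19837424/57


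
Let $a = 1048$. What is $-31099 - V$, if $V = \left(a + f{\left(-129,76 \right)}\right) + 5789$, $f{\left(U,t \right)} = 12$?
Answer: $-37948$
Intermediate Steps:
$V = 6849$ ($V = \left(1048 + 12\right) + 5789 = 1060 + 5789 = 6849$)
$-31099 - V = -31099 - 6849 = -37948$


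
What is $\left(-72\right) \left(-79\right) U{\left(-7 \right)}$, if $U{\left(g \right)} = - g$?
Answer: $39816$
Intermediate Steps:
$\left(-72\right) \left(-79\right) U{\left(-7 \right)} = \left(-72\right) \left(-79\right) \left(\left(-1\right) \left(-7\right)\right) = 5688 \cdot 7 = 39816$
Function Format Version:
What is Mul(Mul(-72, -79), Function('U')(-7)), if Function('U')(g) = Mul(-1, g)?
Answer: 39816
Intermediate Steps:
Mul(Mul(-72, -79), Function('U')(-7)) = Mul(Mul(-72, -79), Mul(-1, -7)) = Mul(5688, 7) = 39816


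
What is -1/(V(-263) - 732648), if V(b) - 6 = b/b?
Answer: 1/732641 ≈ 1.3649e-6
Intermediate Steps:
V(b) = 7 (V(b) = 6 + b/b = 6 + 1 = 7)
-1/(V(-263) - 732648) = -1/(7 - 732648) = -1/(-732641) = -1*(-1/732641) = 1/732641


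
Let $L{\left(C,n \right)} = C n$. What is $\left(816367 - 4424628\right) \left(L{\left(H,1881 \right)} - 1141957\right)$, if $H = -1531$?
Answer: $14511588625448$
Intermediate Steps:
$\left(816367 - 4424628\right) \left(L{\left(H,1881 \right)} - 1141957\right) = \left(816367 - 4424628\right) \left(\left(-1531\right) 1881 - 1141957\right) = - 3608261 \left(-2879811 - 1141957\right) = \left(-3608261\right) \left(-4021768\right) = 14511588625448$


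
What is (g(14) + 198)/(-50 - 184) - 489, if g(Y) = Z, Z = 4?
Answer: -57314/117 ≈ -489.86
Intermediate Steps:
g(Y) = 4
(g(14) + 198)/(-50 - 184) - 489 = (4 + 198)/(-50 - 184) - 489 = 202/(-234) - 489 = 202*(-1/234) - 489 = -101/117 - 489 = -57314/117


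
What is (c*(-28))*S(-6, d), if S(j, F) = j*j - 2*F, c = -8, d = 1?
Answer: 7616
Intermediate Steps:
S(j, F) = j² - 2*F
(c*(-28))*S(-6, d) = (-8*(-28))*((-6)² - 2*1) = 224*(36 - 2) = 224*34 = 7616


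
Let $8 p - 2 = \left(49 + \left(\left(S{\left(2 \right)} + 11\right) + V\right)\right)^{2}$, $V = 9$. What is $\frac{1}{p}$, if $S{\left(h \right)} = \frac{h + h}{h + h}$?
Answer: $\frac{4}{2451} \approx 0.001632$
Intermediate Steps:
$S{\left(h \right)} = 1$ ($S{\left(h \right)} = \frac{2 h}{2 h} = 2 h \frac{1}{2 h} = 1$)
$p = \frac{2451}{4}$ ($p = \frac{1}{4} + \frac{\left(49 + \left(\left(1 + 11\right) + 9\right)\right)^{2}}{8} = \frac{1}{4} + \frac{\left(49 + \left(12 + 9\right)\right)^{2}}{8} = \frac{1}{4} + \frac{\left(49 + 21\right)^{2}}{8} = \frac{1}{4} + \frac{70^{2}}{8} = \frac{1}{4} + \frac{1}{8} \cdot 4900 = \frac{1}{4} + \frac{1225}{2} = \frac{2451}{4} \approx 612.75$)
$\frac{1}{p} = \frac{1}{\frac{2451}{4}} = \frac{4}{2451}$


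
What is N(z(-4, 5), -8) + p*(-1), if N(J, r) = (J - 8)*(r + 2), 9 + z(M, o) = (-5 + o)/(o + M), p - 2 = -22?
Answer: 122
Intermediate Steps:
p = -20 (p = 2 - 22 = -20)
z(M, o) = -9 + (-5 + o)/(M + o) (z(M, o) = -9 + (-5 + o)/(o + M) = -9 + (-5 + o)/(M + o))
N(J, r) = (-8 + J)*(2 + r)
N(z(-4, 5), -8) + p*(-1) = (-16 - 8*(-8) + 2*((-5 - 9*(-4) - 8*5)/(-4 + 5)) + ((-5 - 9*(-4) - 8*5)/(-4 + 5))*(-8)) - 20*(-1) = (-16 + 64 + 2*((-5 + 36 - 40)/1) + ((-5 + 36 - 40)/1)*(-8)) + 20 = (-16 + 64 + 2*(1*(-9)) + (1*(-9))*(-8)) + 20 = (-16 + 64 + 2*(-9) - 9*(-8)) + 20 = (-16 + 64 - 18 + 72) + 20 = 102 + 20 = 122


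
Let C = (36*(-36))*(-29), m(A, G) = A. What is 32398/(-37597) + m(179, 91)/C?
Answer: -1210916569/1413045648 ≈ -0.85695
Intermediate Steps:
C = 37584 (C = -1296*(-29) = 37584)
32398/(-37597) + m(179, 91)/C = 32398/(-37597) + 179/37584 = 32398*(-1/37597) + 179*(1/37584) = -32398/37597 + 179/37584 = -1210916569/1413045648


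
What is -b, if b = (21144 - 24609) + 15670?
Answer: -12205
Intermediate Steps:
b = 12205 (b = -3465 + 15670 = 12205)
-b = -1*12205 = -12205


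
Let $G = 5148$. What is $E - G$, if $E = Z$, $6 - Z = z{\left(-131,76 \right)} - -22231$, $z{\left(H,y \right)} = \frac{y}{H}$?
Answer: $- \frac{3585787}{131} \approx -27372.0$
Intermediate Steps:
$Z = - \frac{2911399}{131}$ ($Z = 6 - \left(\frac{76}{-131} - -22231\right) = 6 - \left(76 \left(- \frac{1}{131}\right) + 22231\right) = 6 - \left(- \frac{76}{131} + 22231\right) = 6 - \frac{2912185}{131} = - \frac{2911399}{131} \approx -22224.0$)
$E = - \frac{2911399}{131} \approx -22224.0$
$E - G = - \frac{2911399}{131} - 5148 = - \frac{3585787}{131}$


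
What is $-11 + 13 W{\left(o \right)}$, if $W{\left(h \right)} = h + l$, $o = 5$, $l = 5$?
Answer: $119$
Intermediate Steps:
$W{\left(h \right)} = 5 + h$ ($W{\left(h \right)} = h + 5 = 5 + h$)
$-11 + 13 W{\left(o \right)} = -11 + 13 \left(5 + 5\right) = -11 + 13 \cdot 10 = -11 + 130 = 119$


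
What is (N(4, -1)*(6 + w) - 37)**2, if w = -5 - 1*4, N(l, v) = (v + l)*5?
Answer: 6724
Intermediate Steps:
N(l, v) = 5*l + 5*v (N(l, v) = (l + v)*5 = 5*l + 5*v)
w = -9 (w = -5 - 4 = -9)
(N(4, -1)*(6 + w) - 37)**2 = ((5*4 + 5*(-1))*(6 - 9) - 37)**2 = ((20 - 5)*(-3) - 37)**2 = (15*(-3) - 37)**2 = (-45 - 37)**2 = (-82)**2 = 6724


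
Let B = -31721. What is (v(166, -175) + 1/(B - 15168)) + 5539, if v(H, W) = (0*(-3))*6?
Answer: 259718170/46889 ≈ 5539.0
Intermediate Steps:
v(H, W) = 0 (v(H, W) = 0*6 = 0)
(v(166, -175) + 1/(B - 15168)) + 5539 = (0 + 1/(-31721 - 15168)) + 5539 = (0 + 1/(-46889)) + 5539 = (0 - 1/46889) + 5539 = -1/46889 + 5539 = 259718170/46889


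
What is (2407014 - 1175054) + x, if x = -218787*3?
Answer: 575599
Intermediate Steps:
x = -656361
(2407014 - 1175054) + x = (2407014 - 1175054) - 656361 = 1231960 - 656361 = 575599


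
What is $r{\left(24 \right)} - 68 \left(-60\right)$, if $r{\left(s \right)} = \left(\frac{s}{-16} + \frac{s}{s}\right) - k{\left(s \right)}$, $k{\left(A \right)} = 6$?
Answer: $\frac{8147}{2} \approx 4073.5$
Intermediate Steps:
$r{\left(s \right)} = -5 - \frac{s}{16}$ ($r{\left(s \right)} = \left(\frac{s}{-16} + \frac{s}{s}\right) - 6 = \left(s \left(- \frac{1}{16}\right) + 1\right) - 6 = \left(- \frac{s}{16} + 1\right) - 6 = \left(1 - \frac{s}{16}\right) - 6 = -5 - \frac{s}{16}$)
$r{\left(24 \right)} - 68 \left(-60\right) = \left(-5 - \frac{3}{2}\right) - 68 \left(-60\right) = \left(-5 - \frac{3}{2}\right) - -4080 = - \frac{13}{2} + 4080 = \frac{8147}{2}$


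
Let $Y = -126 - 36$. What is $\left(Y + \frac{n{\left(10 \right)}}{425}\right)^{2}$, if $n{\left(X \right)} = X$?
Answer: $\frac{189557824}{7225} \approx 26236.0$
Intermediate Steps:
$Y = -162$
$\left(Y + \frac{n{\left(10 \right)}}{425}\right)^{2} = \left(-162 + \frac{10}{425}\right)^{2} = \left(-162 + 10 \cdot \frac{1}{425}\right)^{2} = \left(-162 + \frac{2}{85}\right)^{2} = \left(- \frac{13768}{85}\right)^{2} = \frac{189557824}{7225}$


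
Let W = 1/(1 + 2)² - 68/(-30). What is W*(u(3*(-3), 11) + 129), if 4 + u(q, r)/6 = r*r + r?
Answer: 31993/15 ≈ 2132.9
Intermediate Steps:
W = 107/45 (W = 1/3² - 68*(-1/30) = 1/9 + 34/15 = 1*(⅑) + 34/15 = ⅑ + 34/15 = 107/45 ≈ 2.3778)
u(q, r) = -24 + 6*r + 6*r² (u(q, r) = -24 + 6*(r*r + r) = -24 + 6*(r² + r) = -24 + 6*(r + r²) = -24 + (6*r + 6*r²) = -24 + 6*r + 6*r²)
W*(u(3*(-3), 11) + 129) = 107*((-24 + 6*11 + 6*11²) + 129)/45 = 107*((-24 + 66 + 6*121) + 129)/45 = 107*((-24 + 66 + 726) + 129)/45 = 107*(768 + 129)/45 = (107/45)*897 = 31993/15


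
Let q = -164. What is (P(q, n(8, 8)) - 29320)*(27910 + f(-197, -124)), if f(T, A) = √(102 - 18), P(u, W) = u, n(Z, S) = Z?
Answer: -822898440 - 58968*√21 ≈ -8.2317e+8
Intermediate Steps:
f(T, A) = 2*√21 (f(T, A) = √84 = 2*√21)
(P(q, n(8, 8)) - 29320)*(27910 + f(-197, -124)) = (-164 - 29320)*(27910 + 2*√21) = -29484*(27910 + 2*√21) = -822898440 - 58968*√21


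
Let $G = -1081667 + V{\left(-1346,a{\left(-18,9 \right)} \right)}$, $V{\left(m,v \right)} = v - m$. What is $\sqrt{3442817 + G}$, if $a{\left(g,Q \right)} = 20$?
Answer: $2 \sqrt{590629} \approx 1537.0$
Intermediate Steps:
$G = -1080301$ ($G = -1081667 + \left(20 - -1346\right) = -1081667 + \left(20 + 1346\right) = -1081667 + 1366 = -1080301$)
$\sqrt{3442817 + G} = \sqrt{3442817 - 1080301} = \sqrt{2362516} = 2 \sqrt{590629}$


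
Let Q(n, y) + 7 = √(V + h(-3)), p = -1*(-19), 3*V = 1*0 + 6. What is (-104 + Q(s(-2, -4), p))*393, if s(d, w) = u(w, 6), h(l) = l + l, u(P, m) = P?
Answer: -43623 + 786*I ≈ -43623.0 + 786.0*I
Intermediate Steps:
h(l) = 2*l
s(d, w) = w
V = 2 (V = (1*0 + 6)/3 = (0 + 6)/3 = (⅓)*6 = 2)
p = 19
Q(n, y) = -7 + 2*I (Q(n, y) = -7 + √(2 + 2*(-3)) = -7 + √(2 - 6) = -7 + √(-4) = -7 + 2*I)
(-104 + Q(s(-2, -4), p))*393 = (-104 + (-7 + 2*I))*393 = (-111 + 2*I)*393 = -43623 + 786*I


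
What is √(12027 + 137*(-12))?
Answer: √10383 ≈ 101.90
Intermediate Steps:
√(12027 + 137*(-12)) = √(12027 - 1644) = √10383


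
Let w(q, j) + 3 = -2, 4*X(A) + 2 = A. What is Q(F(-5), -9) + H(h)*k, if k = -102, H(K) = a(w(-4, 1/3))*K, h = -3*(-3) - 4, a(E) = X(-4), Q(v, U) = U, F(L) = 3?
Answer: 756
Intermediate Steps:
X(A) = -½ + A/4
w(q, j) = -5 (w(q, j) = -3 - 2 = -5)
a(E) = -3/2 (a(E) = -½ + (¼)*(-4) = -½ - 1 = -3/2)
h = 5 (h = 9 - 4 = 5)
H(K) = -3*K/2
Q(F(-5), -9) + H(h)*k = -9 - 3/2*5*(-102) = -9 - 15/2*(-102) = -9 + 765 = 756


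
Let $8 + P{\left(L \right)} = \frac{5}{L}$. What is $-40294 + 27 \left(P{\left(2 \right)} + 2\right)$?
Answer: $- \frac{80777}{2} \approx -40389.0$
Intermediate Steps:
$P{\left(L \right)} = -8 + \frac{5}{L}$
$-40294 + 27 \left(P{\left(2 \right)} + 2\right) = -40294 + 27 \left(\left(-8 + \frac{5}{2}\right) + 2\right) = -40294 + 27 \left(- \frac{11}{2} + 2\right) = -40294 + 27 \left(- \frac{7}{2}\right) = -40294 - \frac{189}{2} = - \frac{80777}{2}$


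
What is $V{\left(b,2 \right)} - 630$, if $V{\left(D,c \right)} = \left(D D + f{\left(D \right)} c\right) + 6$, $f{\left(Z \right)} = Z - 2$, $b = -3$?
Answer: $-625$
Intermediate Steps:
$f{\left(Z \right)} = -2 + Z$
$V{\left(D,c \right)} = 6 + D^{2} + c \left(-2 + D\right)$ ($V{\left(D,c \right)} = \left(D D + \left(-2 + D\right) c\right) + 6 = \left(D^{2} + c \left(-2 + D\right)\right) + 6 = 6 + D^{2} + c \left(-2 + D\right)$)
$V{\left(b,2 \right)} - 630 = \left(6 + \left(-3\right)^{2} + 2 \left(-2 - 3\right)\right) - 630 = \left(6 + 9 + 2 \left(-5\right)\right) - 630 = \left(6 + 9 - 10\right) - 630 = 5 - 630 = -625$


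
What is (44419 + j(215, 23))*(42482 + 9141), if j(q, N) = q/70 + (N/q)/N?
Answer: 6902534508727/3010 ≈ 2.2932e+9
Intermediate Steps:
j(q, N) = 1/q + q/70 (j(q, N) = q*(1/70) + 1/q = q/70 + 1/q = 1/q + q/70)
(44419 + j(215, 23))*(42482 + 9141) = (44419 + (1/215 + (1/70)*215))*(42482 + 9141) = (44419 + (1/215 + 43/14))*51623 = (44419 + 9259/3010)*51623 = (133710449/3010)*51623 = 6902534508727/3010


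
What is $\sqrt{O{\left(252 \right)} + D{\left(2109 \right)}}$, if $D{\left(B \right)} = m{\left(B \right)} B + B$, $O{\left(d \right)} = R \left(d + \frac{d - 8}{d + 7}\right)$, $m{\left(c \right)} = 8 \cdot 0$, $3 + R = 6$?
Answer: $\frac{\sqrt{192376653}}{259} \approx 53.552$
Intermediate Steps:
$R = 3$ ($R = -3 + 6 = 3$)
$m{\left(c \right)} = 0$
$O{\left(d \right)} = 3 d + \frac{3 \left(-8 + d\right)}{7 + d}$ ($O{\left(d \right)} = 3 \left(d + \frac{d - 8}{d + 7}\right) = 3 \left(d + \frac{-8 + d}{7 + d}\right) = 3 d + \frac{3 \left(-8 + d\right)}{7 + d}$)
$D{\left(B \right)} = B$ ($D{\left(B \right)} = 0 B + B = 0 + B = B$)
$\sqrt{O{\left(252 \right)} + D{\left(2109 \right)}} = \sqrt{\frac{3 \left(-8 + 252^{2} + 8 \cdot 252\right)}{7 + 252} + 2109} = \sqrt{\frac{3 \left(-8 + 63504 + 2016\right)}{259} + 2109} = \sqrt{3 \cdot \frac{1}{259} \cdot 65512 + 2109} = \sqrt{\frac{196536}{259} + 2109} = \sqrt{\frac{742767}{259}} = \frac{\sqrt{192376653}}{259}$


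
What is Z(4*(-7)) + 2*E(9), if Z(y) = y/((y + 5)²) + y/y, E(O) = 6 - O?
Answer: -2673/529 ≈ -5.0529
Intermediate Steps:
Z(y) = 1 + y/(5 + y)² (Z(y) = y/((5 + y)²) + 1 = y/(5 + y)² + 1 = 1 + y/(5 + y)²)
Z(4*(-7)) + 2*E(9) = (1 + (4*(-7))/(5 + 4*(-7))²) + 2*(6 - 1*9) = (1 - 28/(5 - 28)²) + 2*(6 - 9) = (1 - 28/(-23)²) + 2*(-3) = (1 - 28*1/529) - 6 = (1 - 28/529) - 6 = 501/529 - 6 = -2673/529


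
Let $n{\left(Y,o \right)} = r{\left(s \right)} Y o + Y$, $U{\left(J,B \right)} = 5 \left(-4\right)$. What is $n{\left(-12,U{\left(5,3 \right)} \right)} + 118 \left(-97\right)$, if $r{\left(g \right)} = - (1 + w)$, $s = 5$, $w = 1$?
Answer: $-11938$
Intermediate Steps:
$U{\left(J,B \right)} = -20$
$r{\left(g \right)} = -2$ ($r{\left(g \right)} = - (1 + 1) = \left(-1\right) 2 = -2$)
$n{\left(Y,o \right)} = Y - 2 Y o$ ($n{\left(Y,o \right)} = - 2 Y o + Y = Y - 2 Y o$)
$n{\left(-12,U{\left(5,3 \right)} \right)} + 118 \left(-97\right) = - 12 \left(1 - -40\right) + 118 \left(-97\right) = - 12 \left(1 + 40\right) - 11446 = \left(-12\right) 41 - 11446 = -492 - 11446 = -11938$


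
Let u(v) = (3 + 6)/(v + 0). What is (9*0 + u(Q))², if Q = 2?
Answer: 81/4 ≈ 20.250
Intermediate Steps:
u(v) = 9/v
(9*0 + u(Q))² = (9*0 + 9/2)² = (0 + 9*(½))² = (0 + 9/2)² = (9/2)² = 81/4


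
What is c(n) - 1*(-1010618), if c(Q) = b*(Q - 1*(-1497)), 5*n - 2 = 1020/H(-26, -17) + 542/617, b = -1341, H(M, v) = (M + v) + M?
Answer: -70505592533/70955 ≈ -9.9367e+5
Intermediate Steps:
H(M, v) = v + 2*M
n = -168932/70955 (n = ⅖ + (1020/(-17 + 2*(-26)) + 542/617)/5 = ⅖ + (1020/(-17 - 52) + 542*(1/617))/5 = ⅖ + (1020/(-69) + 542/617)/5 = ⅖ + (1020*(-1/69) + 542/617)/5 = ⅖ + (-340/23 + 542/617)/5 = ⅖ + (⅕)*(-197314/14191) = ⅖ - 197314/70955 = -168932/70955 ≈ -2.3808)
c(Q) = -2007477 - 1341*Q (c(Q) = -1341*(Q - 1*(-1497)) = -1341*(Q + 1497) = -1341*(1497 + Q) = -2007477 - 1341*Q)
c(n) - 1*(-1010618) = (-2007477 - 1341*(-168932/70955)) - 1*(-1010618) = (-2007477 + 226537812/70955) + 1010618 = -142213992723/70955 + 1010618 = -70505592533/70955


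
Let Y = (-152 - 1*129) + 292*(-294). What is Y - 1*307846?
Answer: -393975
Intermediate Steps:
Y = -86129 (Y = (-152 - 129) - 85848 = -281 - 85848 = -86129)
Y - 1*307846 = -86129 - 1*307846 = -86129 - 307846 = -393975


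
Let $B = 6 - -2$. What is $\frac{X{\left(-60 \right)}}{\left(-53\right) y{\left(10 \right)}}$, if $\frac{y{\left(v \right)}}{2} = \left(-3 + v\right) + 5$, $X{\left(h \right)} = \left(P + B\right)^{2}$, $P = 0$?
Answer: $- \frac{8}{159} \approx -0.050314$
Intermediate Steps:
$B = 8$ ($B = 6 + 2 = 8$)
$X{\left(h \right)} = 64$ ($X{\left(h \right)} = \left(0 + 8\right)^{2} = 8^{2} = 64$)
$y{\left(v \right)} = 4 + 2 v$ ($y{\left(v \right)} = 2 \left(\left(-3 + v\right) + 5\right) = 2 \left(2 + v\right) = 4 + 2 v$)
$\frac{X{\left(-60 \right)}}{\left(-53\right) y{\left(10 \right)}} = \frac{64}{\left(-53\right) \left(4 + 2 \cdot 10\right)} = \frac{64}{\left(-53\right) \left(4 + 20\right)} = \frac{64}{\left(-53\right) 24} = \frac{64}{-1272} = 64 \left(- \frac{1}{1272}\right) = - \frac{8}{159}$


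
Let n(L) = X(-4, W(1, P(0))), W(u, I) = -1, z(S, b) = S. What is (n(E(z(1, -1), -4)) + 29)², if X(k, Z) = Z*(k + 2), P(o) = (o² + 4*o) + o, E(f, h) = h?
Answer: 961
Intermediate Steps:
P(o) = o² + 5*o
X(k, Z) = Z*(2 + k)
n(L) = 2 (n(L) = -(2 - 4) = -1*(-2) = 2)
(n(E(z(1, -1), -4)) + 29)² = (2 + 29)² = 31² = 961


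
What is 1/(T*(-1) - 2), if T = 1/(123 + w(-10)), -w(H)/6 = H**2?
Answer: -477/953 ≈ -0.50052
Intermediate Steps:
w(H) = -6*H**2
T = -1/477 (T = 1/(123 - 6*(-10)**2) = 1/(123 - 6*100) = 1/(123 - 600) = 1/(-477) = -1/477 ≈ -0.0020964)
1/(T*(-1) - 2) = 1/(-1/477*(-1) - 2) = 1/(1/477 - 2) = 1/(-953/477) = -477/953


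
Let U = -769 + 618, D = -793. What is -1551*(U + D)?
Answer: 1464144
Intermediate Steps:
U = -151
-1551*(U + D) = -1551*(-151 - 793) = -1551*(-944) = 1464144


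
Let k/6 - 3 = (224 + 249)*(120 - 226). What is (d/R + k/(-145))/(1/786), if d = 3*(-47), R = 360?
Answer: 945568087/580 ≈ 1.6303e+6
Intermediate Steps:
k = -300810 (k = 18 + 6*((224 + 249)*(120 - 226)) = 18 + 6*(473*(-106)) = 18 + 6*(-50138) = 18 - 300828 = -300810)
d = -141
(d/R + k/(-145))/(1/786) = (-141/360 - 300810/(-145))/(1/786) = (-141*1/360 - 300810*(-1/145))/(1/786) = (-47/120 + 60162/29)*786 = (7218077/3480)*786 = 945568087/580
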